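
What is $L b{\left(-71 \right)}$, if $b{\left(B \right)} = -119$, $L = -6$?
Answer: $714$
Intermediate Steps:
$L b{\left(-71 \right)} = \left(-6\right) \left(-119\right) = 714$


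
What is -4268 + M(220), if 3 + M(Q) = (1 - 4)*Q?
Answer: -4931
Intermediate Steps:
M(Q) = -3 - 3*Q (M(Q) = -3 + (1 - 4)*Q = -3 - 3*Q)
-4268 + M(220) = -4268 + (-3 - 3*220) = -4268 + (-3 - 660) = -4268 - 663 = -4931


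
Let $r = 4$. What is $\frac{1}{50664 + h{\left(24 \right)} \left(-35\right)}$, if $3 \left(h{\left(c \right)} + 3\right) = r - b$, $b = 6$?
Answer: $\frac{3}{152377} \approx 1.9688 \cdot 10^{-5}$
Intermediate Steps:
$h{\left(c \right)} = - \frac{11}{3}$ ($h{\left(c \right)} = -3 + \frac{4 - 6}{3} = -3 + \frac{1}{3} \left(-2\right) = -3 - \frac{2}{3} = - \frac{11}{3}$)
$\frac{1}{50664 + h{\left(24 \right)} \left(-35\right)} = \frac{1}{50664 - - \frac{385}{3}} = \frac{1}{50664 + \frac{385}{3}} = \frac{1}{\frac{152377}{3}} = \frac{3}{152377}$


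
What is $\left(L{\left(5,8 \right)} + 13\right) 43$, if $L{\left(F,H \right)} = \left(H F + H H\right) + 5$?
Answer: $5246$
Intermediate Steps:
$L{\left(F,H \right)} = 5 + H^{2} + F H$ ($L{\left(F,H \right)} = \left(F H + H^{2}\right) + 5 = \left(H^{2} + F H\right) + 5 = 5 + H^{2} + F H$)
$\left(L{\left(5,8 \right)} + 13\right) 43 = \left(\left(5 + 8^{2} + 5 \cdot 8\right) + 13\right) 43 = \left(\left(5 + 64 + 40\right) + 13\right) 43 = \left(109 + 13\right) 43 = 122 \cdot 43 = 5246$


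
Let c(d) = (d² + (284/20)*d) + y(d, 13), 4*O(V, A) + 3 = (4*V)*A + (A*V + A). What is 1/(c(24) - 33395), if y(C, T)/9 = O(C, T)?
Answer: -10/289457 ≈ -3.4547e-5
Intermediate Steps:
O(V, A) = -¾ + A/4 + 5*A*V/4 (O(V, A) = -¾ + ((4*V)*A + (A*V + A))/4 = -¾ + (4*A*V + (A + A*V))/4 = -¾ + (A + 5*A*V)/4 = -¾ + (A/4 + 5*A*V/4) = -¾ + A/4 + 5*A*V/4)
y(C, T) = -27/4 + 9*T/4 + 45*C*T/4 (y(C, T) = 9*(-¾ + T/4 + 5*T*C/4) = 9*(-¾ + T/4 + 5*C*T/4) = -27/4 + 9*T/4 + 45*C*T/4)
c(d) = 45/2 + d² + 3209*d/20 (c(d) = (d² + (284/20)*d) + (-27/4 + (9/4)*13 + (45/4)*d*13) = (d² + (284*(1/20))*d) + (-27/4 + 117/4 + 585*d/4) = (d² + 71*d/5) + (45/2 + 585*d/4) = 45/2 + d² + 3209*d/20)
1/(c(24) - 33395) = 1/((45/2 + 24² + (3209/20)*24) - 33395) = 1/((45/2 + 576 + 19254/5) - 33395) = 1/(44493/10 - 33395) = 1/(-289457/10) = -10/289457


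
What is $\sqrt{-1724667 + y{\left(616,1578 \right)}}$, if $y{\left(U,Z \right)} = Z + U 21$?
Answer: $9 i \sqrt{21113} \approx 1307.7 i$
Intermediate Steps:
$y{\left(U,Z \right)} = Z + 21 U$
$\sqrt{-1724667 + y{\left(616,1578 \right)}} = \sqrt{-1724667 + \left(1578 + 21 \cdot 616\right)} = \sqrt{-1724667 + \left(1578 + 12936\right)} = \sqrt{-1724667 + 14514} = \sqrt{-1710153} = 9 i \sqrt{21113}$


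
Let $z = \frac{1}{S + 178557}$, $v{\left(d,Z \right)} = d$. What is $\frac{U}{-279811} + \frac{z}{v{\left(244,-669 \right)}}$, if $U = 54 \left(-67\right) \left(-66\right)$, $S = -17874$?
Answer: $- \frac{9362077737965}{10970452502772} \approx -0.85339$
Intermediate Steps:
$U = 238788$ ($U = \left(-3618\right) \left(-66\right) = 238788$)
$z = \frac{1}{160683}$ ($z = \frac{1}{-17874 + 178557} = \frac{1}{160683} \approx 6.2234 \cdot 10^{-6}$)
$\frac{U}{-279811} + \frac{z}{v{\left(244,-669 \right)}} = \frac{238788}{-279811} + \frac{1}{160683 \cdot 244} = 238788 \left(- \frac{1}{279811}\right) + \frac{1}{160683} \cdot \frac{1}{244} = - \frac{238788}{279811} + \frac{1}{39206652} = - \frac{9362077737965}{10970452502772}$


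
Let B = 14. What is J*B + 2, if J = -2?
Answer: -26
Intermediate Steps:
J*B + 2 = -2*14 + 2 = -28 + 2 = -26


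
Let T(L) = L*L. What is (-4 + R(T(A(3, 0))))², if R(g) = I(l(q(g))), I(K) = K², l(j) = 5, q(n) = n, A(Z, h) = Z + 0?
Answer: 441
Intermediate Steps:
A(Z, h) = Z
T(L) = L²
R(g) = 25 (R(g) = 5² = 25)
(-4 + R(T(A(3, 0))))² = (-4 + 25)² = 21² = 441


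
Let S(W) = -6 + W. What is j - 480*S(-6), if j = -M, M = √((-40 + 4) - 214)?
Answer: 5760 - 5*I*√10 ≈ 5760.0 - 15.811*I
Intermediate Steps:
M = 5*I*√10 (M = √(-36 - 214) = √(-250) = 5*I*√10 ≈ 15.811*I)
j = -5*I*√10 ≈ -15.811*I
j - 480*S(-6) = -5*I*√10 - 480*(-6 - 6) = -5*I*√10 - 480*(-12) = -5*I*√10 + 5760 = 5760 - 5*I*√10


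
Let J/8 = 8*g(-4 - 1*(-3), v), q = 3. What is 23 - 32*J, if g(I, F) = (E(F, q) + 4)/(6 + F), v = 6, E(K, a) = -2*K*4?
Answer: 22597/3 ≈ 7532.3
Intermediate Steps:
E(K, a) = -8*K
g(I, F) = (4 - 8*F)/(6 + F) (g(I, F) = (-8*F + 4)/(6 + F) = (4 - 8*F)/(6 + F))
J = -704/3 (J = 8*(8*(4*(1 - 2*6)/(6 + 6))) = 8*(8*(4*(1 - 12)/12)) = 8*(8*(4*(1/12)*(-11))) = 8*(8*(-11/3)) = 8*(-88/3) = -704/3 ≈ -234.67)
23 - 32*J = 23 - 32*(-704/3) = 23 + 22528/3 = 22597/3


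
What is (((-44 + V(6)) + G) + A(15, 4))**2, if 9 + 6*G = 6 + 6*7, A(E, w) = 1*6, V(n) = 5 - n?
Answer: 4225/4 ≈ 1056.3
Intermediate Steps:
A(E, w) = 6
G = 13/2 (G = -3/2 + (6 + 6*7)/6 = -3/2 + (6 + 42)/6 = -3/2 + (1/6)*48 = -3/2 + 8 = 13/2 ≈ 6.5000)
(((-44 + V(6)) + G) + A(15, 4))**2 = (((-44 + (5 - 1*6)) + 13/2) + 6)**2 = (((-44 + (5 - 6)) + 13/2) + 6)**2 = (((-44 - 1) + 13/2) + 6)**2 = ((-45 + 13/2) + 6)**2 = (-77/2 + 6)**2 = (-65/2)**2 = 4225/4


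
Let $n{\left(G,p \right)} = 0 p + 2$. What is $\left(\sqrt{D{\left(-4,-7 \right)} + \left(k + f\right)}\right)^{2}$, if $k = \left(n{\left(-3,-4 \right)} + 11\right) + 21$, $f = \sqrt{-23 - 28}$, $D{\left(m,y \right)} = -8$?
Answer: $26 + i \sqrt{51} \approx 26.0 + 7.1414 i$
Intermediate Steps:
$n{\left(G,p \right)} = 2$ ($n{\left(G,p \right)} = 0 + 2 = 2$)
$f = i \sqrt{51}$ ($f = \sqrt{-51} = i \sqrt{51} \approx 7.1414 i$)
$k = 34$ ($k = \left(2 + 11\right) + 21 = 13 + 21 = 34$)
$\left(\sqrt{D{\left(-4,-7 \right)} + \left(k + f\right)}\right)^{2} = \left(\sqrt{-8 + \left(34 + i \sqrt{51}\right)}\right)^{2} = \left(\sqrt{26 + i \sqrt{51}}\right)^{2} = 26 + i \sqrt{51}$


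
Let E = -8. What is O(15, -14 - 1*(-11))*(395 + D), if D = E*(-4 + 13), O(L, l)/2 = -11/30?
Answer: -3553/15 ≈ -236.87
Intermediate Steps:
O(L, l) = -11/15 (O(L, l) = 2*(-11/30) = -11/15)
D = -72 (D = -8*(-4 + 13) = -8*9 = -72)
O(15, -14 - 1*(-11))*(395 + D) = -11*(395 - 72)/15 = -11/15*323 = -3553/15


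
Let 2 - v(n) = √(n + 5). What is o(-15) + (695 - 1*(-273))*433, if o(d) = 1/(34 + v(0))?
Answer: 541114940/1291 + √5/1291 ≈ 4.1914e+5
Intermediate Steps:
v(n) = 2 - √(5 + n) (v(n) = 2 - √(n + 5) = 2 - √(5 + n))
o(d) = 1/(36 - √5) (o(d) = 1/(34 + (2 - √(5 + 0))) = 1/(34 + (2 - √5)) = 1/(36 - √5))
o(-15) + (695 - 1*(-273))*433 = (36/1291 + √5/1291) + (695 - 1*(-273))*433 = (36/1291 + √5/1291) + (695 + 273)*433 = (36/1291 + √5/1291) + 968*433 = (36/1291 + √5/1291) + 419144 = 541114940/1291 + √5/1291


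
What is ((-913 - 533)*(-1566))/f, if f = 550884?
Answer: 6507/1583 ≈ 4.1105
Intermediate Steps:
((-913 - 533)*(-1566))/f = ((-913 - 533)*(-1566))/550884 = -1446*(-1566)*(1/550884) = 2264436*(1/550884) = 6507/1583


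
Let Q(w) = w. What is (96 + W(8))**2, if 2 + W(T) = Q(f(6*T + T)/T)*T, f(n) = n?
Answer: 22500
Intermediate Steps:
W(T) = -2 + 7*T (W(T) = -2 + ((6*T + T)/T)*T = -2 + ((7*T)/T)*T = -2 + 7*T)
(96 + W(8))**2 = (96 + (-2 + 7*8))**2 = (96 + (-2 + 56))**2 = (96 + 54)**2 = 150**2 = 22500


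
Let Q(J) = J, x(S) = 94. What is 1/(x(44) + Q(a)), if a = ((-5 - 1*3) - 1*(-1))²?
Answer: 1/143 ≈ 0.0069930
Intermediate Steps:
a = 49 (a = ((-5 - 3) + 1)² = (-8 + 1)² = (-7)² = 49)
1/(x(44) + Q(a)) = 1/(94 + 49) = 1/143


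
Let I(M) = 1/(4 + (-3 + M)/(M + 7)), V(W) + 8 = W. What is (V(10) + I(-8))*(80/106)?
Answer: 248/159 ≈ 1.5597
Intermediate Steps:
V(W) = -8 + W
I(M) = 1/(4 + (-3 + M)/(7 + M))
(V(10) + I(-8))*(80/106) = ((-8 + 10) + (7 - 8)/(5*(5 - 8)))*(80/106) = (2 + (⅕)*(-1)/(-3))*(80*(1/106)) = (2 + (⅕)*(-⅓)*(-1))*(40/53) = (2 + 1/15)*(40/53) = (31/15)*(40/53) = 248/159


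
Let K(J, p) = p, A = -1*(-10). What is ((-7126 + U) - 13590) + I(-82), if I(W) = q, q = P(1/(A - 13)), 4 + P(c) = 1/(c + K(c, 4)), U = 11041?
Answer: -106466/11 ≈ -9678.7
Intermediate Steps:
A = 10
P(c) = -4 + 1/(4 + c) (P(c) = -4 + 1/(c + 4) = -4 + 1/(4 + c))
q = -41/11 (q = (-15 - 4/(10 - 13))/(4 + 1/(10 - 13)) = (-15 - 4/(-3))/(4 + 1/(-3)) = (-15 - 4*(-1/3))/(4 - 1/3) = (-15 + 4/3)/(11/3) = (3/11)*(-41/3) = -41/11 ≈ -3.7273)
I(W) = -41/11
((-7126 + U) - 13590) + I(-82) = ((-7126 + 11041) - 13590) - 41/11 = (3915 - 13590) - 41/11 = -9675 - 41/11 = -106466/11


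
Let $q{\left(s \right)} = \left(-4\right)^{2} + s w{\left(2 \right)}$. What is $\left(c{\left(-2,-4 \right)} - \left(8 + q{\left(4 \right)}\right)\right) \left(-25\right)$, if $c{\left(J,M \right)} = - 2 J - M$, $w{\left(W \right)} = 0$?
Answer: $400$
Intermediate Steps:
$c{\left(J,M \right)} = - M - 2 J$
$q{\left(s \right)} = 16$ ($q{\left(s \right)} = \left(-4\right)^{2} + s 0 = 16 + 0 = 16$)
$\left(c{\left(-2,-4 \right)} - \left(8 + q{\left(4 \right)}\right)\right) \left(-25\right) = \left(\left(\left(-1\right) \left(-4\right) - -4\right) - 24\right) \left(-25\right) = \left(\left(4 + 4\right) - 24\right) \left(-25\right) = \left(8 - 24\right) \left(-25\right) = \left(-16\right) \left(-25\right) = 400$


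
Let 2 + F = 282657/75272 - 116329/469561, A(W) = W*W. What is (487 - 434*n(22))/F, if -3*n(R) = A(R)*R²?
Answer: 718690929611393096/31967277543 ≈ 2.2482e+7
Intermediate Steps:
A(W) = W²
n(R) = -R⁴/3 (n(R) = -R²*R²/3 = -R⁴/3)
F = 53278795905/35344795592 (F = -2 + (282657/75272 - 116329/469561) = -2 + 123968387089/35344795592 = 53278795905/35344795592 ≈ 1.5074)
(487 - 434*n(22))/F = (487 - (-434)*22⁴/3)/(53278795905/35344795592) = (487 - (-434)*234256/3)*(35344795592/53278795905) = (487 - 434*(-234256/3))*(35344795592/53278795905) = (487 + 101667104/3)*(35344795592/53278795905) = (101668565/3)*(35344795592/53278795905) = 718690929611393096/31967277543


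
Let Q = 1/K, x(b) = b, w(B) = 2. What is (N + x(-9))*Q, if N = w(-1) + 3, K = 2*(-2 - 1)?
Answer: 2/3 ≈ 0.66667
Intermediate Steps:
K = -6 (K = 2*(-3) = -6)
Q = -1/6 (Q = 1/(-6) = -1/6 ≈ -0.16667)
N = 5 (N = 2 + 3 = 5)
(N + x(-9))*Q = (5 - 9)*(-1/6) = -4*(-1/6) = 2/3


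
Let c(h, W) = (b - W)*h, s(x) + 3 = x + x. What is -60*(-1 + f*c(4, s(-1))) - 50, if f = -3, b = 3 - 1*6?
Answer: 1450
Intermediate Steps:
s(x) = -3 + 2*x (s(x) = -3 + (x + x) = -3 + 2*x)
b = -3 (b = 3 - 6 = -3)
c(h, W) = h*(-3 - W) (c(h, W) = (-3 - W)*h = h*(-3 - W))
-60*(-1 + f*c(4, s(-1))) - 50 = -60*(-1 - (-3)*4*(3 + (-3 + 2*(-1)))) - 50 = -60*(-1 - (-3)*4*(3 + (-3 - 2))) - 50 = -60*(-1 - (-3)*4*(3 - 5)) - 50 = -60*(-1 - (-3)*4*(-2)) - 50 = -60*(-1 - 3*8) - 50 = -60*(-1 - 24) - 50 = -60*(-25) - 50 = 1500 - 50 = 1450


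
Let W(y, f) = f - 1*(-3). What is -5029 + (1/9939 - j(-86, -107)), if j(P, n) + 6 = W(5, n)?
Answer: -48889940/9939 ≈ -4919.0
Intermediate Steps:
W(y, f) = 3 + f (W(y, f) = f + 3 = 3 + f)
j(P, n) = -3 + n (j(P, n) = -6 + (3 + n) = -3 + n)
-5029 + (1/9939 - j(-86, -107)) = -5029 + (1/9939 - (-3 - 107)) = -5029 + (1/9939 - 1*(-110)) = -5029 + (1/9939 + 110) = -5029 + 1093291/9939 = -48889940/9939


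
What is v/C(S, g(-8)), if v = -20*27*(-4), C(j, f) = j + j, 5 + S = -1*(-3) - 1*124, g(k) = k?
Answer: -60/7 ≈ -8.5714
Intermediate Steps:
S = -126 (S = -5 + (-1*(-3) - 1*124) = -5 + (3 - 124) = -5 - 121 = -126)
C(j, f) = 2*j
v = 2160 (v = -540*(-4) = 2160)
v/C(S, g(-8)) = 2160/((2*(-126))) = 2160/(-252) = 2160*(-1/252) = -60/7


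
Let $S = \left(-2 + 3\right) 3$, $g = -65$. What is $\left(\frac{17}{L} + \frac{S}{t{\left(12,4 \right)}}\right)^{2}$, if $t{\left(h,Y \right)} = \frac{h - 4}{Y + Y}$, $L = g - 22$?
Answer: $\frac{59536}{7569} \approx 7.8658$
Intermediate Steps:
$S = 3$ ($S = 1 \cdot 3 = 3$)
$L = -87$ ($L = -65 - 22 = -87$)
$t{\left(h,Y \right)} = \frac{-4 + h}{2 Y}$
$\left(\frac{17}{L} + \frac{S}{t{\left(12,4 \right)}}\right)^{2} = \left(\frac{17}{-87} + \frac{3}{\frac{1}{2} \cdot \frac{1}{4} \left(-4 + 12\right)}\right)^{2} = \left(17 \left(- \frac{1}{87}\right) + \frac{3}{\frac{1}{2} \cdot \frac{1}{4} \cdot 8}\right)^{2} = \left(- \frac{17}{87} + \frac{3}{1}\right)^{2} = \left(- \frac{17}{87} + 3 \cdot 1\right)^{2} = \left(- \frac{17}{87} + 3\right)^{2} = \left(\frac{244}{87}\right)^{2} = \frac{59536}{7569}$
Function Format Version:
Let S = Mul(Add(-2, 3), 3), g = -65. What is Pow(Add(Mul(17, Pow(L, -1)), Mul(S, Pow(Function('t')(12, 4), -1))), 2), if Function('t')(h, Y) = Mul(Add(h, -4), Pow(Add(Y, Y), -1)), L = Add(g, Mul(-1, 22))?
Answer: Rational(59536, 7569) ≈ 7.8658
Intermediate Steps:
S = 3 (S = Mul(1, 3) = 3)
L = -87 (L = Add(-65, Mul(-1, 22)) = Add(-65, -22) = -87)
Function('t')(h, Y) = Mul(Rational(1, 2), Pow(Y, -1), Add(-4, h)) (Function('t')(h, Y) = Mul(Add(-4, h), Pow(Mul(2, Y), -1)) = Mul(Add(-4, h), Mul(Rational(1, 2), Pow(Y, -1))) = Mul(Rational(1, 2), Pow(Y, -1), Add(-4, h)))
Pow(Add(Mul(17, Pow(L, -1)), Mul(S, Pow(Function('t')(12, 4), -1))), 2) = Pow(Add(Mul(17, Pow(-87, -1)), Mul(3, Pow(Mul(Rational(1, 2), Pow(4, -1), Add(-4, 12)), -1))), 2) = Pow(Add(Mul(17, Rational(-1, 87)), Mul(3, Pow(Mul(Rational(1, 2), Rational(1, 4), 8), -1))), 2) = Pow(Add(Rational(-17, 87), Mul(3, Pow(1, -1))), 2) = Pow(Add(Rational(-17, 87), Mul(3, 1)), 2) = Pow(Add(Rational(-17, 87), 3), 2) = Pow(Rational(244, 87), 2) = Rational(59536, 7569)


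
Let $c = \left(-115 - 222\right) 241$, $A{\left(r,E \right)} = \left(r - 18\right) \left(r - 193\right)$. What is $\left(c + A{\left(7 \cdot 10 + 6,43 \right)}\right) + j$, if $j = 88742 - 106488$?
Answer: $-105749$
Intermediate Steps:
$A{\left(r,E \right)} = \left(-193 + r\right) \left(-18 + r\right)$ ($A{\left(r,E \right)} = \left(-18 + r\right) \left(-193 + r\right) = \left(-193 + r\right) \left(-18 + r\right)$)
$c = -81217$ ($c = \left(-337\right) 241 = -81217$)
$j = -17746$
$\left(c + A{\left(7 \cdot 10 + 6,43 \right)}\right) + j = \left(-81217 + \left(3474 + \left(7 \cdot 10 + 6\right)^{2} - 211 \left(7 \cdot 10 + 6\right)\right)\right) - 17746 = \left(-81217 + \left(3474 + \left(70 + 6\right)^{2} - 211 \left(70 + 6\right)\right)\right) - 17746 = \left(-81217 + \left(3474 + 76^{2} - 16036\right)\right) - 17746 = \left(-81217 + \left(3474 + 5776 - 16036\right)\right) - 17746 = \left(-81217 - 6786\right) - 17746 = -88003 - 17746 = -105749$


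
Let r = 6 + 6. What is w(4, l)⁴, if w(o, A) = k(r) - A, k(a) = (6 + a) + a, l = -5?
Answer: 1500625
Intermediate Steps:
r = 12
k(a) = 6 + 2*a
w(o, A) = 30 - A (w(o, A) = (6 + 2*12) - A = (6 + 24) - A = 30 - A)
w(4, l)⁴ = (30 - 1*(-5))⁴ = (30 + 5)⁴ = 35⁴ = 1500625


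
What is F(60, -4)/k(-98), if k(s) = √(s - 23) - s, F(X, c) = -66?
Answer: -6468/9725 + 726*I/9725 ≈ -0.66509 + 0.074653*I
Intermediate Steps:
k(s) = √(-23 + s) - s
F(60, -4)/k(-98) = -66/(√(-23 - 98) - 1*(-98)) = -66/(√(-121) + 98) = -66/(11*I + 98) = -66*(98 - 11*I)/9725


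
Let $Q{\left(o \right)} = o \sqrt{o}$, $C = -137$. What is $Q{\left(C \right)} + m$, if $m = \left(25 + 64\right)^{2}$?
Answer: $7921 - 137 i \sqrt{137} \approx 7921.0 - 1603.5 i$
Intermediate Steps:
$Q{\left(o \right)} = o^{\frac{3}{2}}$
$m = 7921$ ($m = 89^{2} = 7921$)
$Q{\left(C \right)} + m = \left(-137\right)^{\frac{3}{2}} + 7921 = - 137 i \sqrt{137} + 7921 = 7921 - 137 i \sqrt{137}$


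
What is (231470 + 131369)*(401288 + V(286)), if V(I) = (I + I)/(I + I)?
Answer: 145603299471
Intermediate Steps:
V(I) = 1 (V(I) = (2*I)/((2*I)) = (2*I)*(1/(2*I)) = 1)
(231470 + 131369)*(401288 + V(286)) = (231470 + 131369)*(401288 + 1) = 362839*401289 = 145603299471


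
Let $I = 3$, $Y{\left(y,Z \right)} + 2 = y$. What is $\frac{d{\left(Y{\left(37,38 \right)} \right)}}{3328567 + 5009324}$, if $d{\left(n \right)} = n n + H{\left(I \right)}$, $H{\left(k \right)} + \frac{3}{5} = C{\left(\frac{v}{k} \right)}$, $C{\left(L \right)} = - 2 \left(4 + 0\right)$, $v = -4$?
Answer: $\frac{6082}{41689455} \approx 0.00014589$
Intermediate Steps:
$Y{\left(y,Z \right)} = -2 + y$
$C{\left(L \right)} = -8$ ($C{\left(L \right)} = \left(-2\right) 4 = -8$)
$H{\left(k \right)} = - \frac{43}{5}$ ($H{\left(k \right)} = - \frac{3}{5} - 8 = - \frac{43}{5}$)
$d{\left(n \right)} = - \frac{43}{5} + n^{2}$ ($d{\left(n \right)} = n n - \frac{43}{5} = n^{2} - \frac{43}{5} = - \frac{43}{5} + n^{2}$)
$\frac{d{\left(Y{\left(37,38 \right)} \right)}}{3328567 + 5009324} = \frac{- \frac{43}{5} + \left(-2 + 37\right)^{2}}{3328567 + 5009324} = \frac{- \frac{43}{5} + 35^{2}}{8337891} = \left(- \frac{43}{5} + 1225\right) \frac{1}{8337891} = \frac{6082}{5} \cdot \frac{1}{8337891} = \frac{6082}{41689455}$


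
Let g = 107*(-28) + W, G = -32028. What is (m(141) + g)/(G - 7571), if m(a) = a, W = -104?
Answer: 2959/39599 ≈ 0.074724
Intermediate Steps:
g = -3100 (g = 107*(-28) - 104 = -2996 - 104 = -3100)
(m(141) + g)/(G - 7571) = (141 - 3100)/(-32028 - 7571) = -2959/(-39599) = -2959*(-1/39599) = 2959/39599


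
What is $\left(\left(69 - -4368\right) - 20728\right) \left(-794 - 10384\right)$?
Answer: $182100798$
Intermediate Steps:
$\left(\left(69 - -4368\right) - 20728\right) \left(-794 - 10384\right) = \left(\left(69 + 4368\right) - 20728\right) \left(-11178\right) = \left(4437 - 20728\right) \left(-11178\right) = \left(-16291\right) \left(-11178\right) = 182100798$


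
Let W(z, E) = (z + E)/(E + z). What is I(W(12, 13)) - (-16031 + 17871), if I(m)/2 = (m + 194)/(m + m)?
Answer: -1645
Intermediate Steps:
W(z, E) = 1 (W(z, E) = (E + z)/(E + z) = 1)
I(m) = (194 + m)/m (I(m) = 2*((m + 194)/(m + m)) = 2*((194 + m)/((2*m))) = 2*((194 + m)*(1/(2*m))) = 2*((194 + m)/(2*m)) = (194 + m)/m)
I(W(12, 13)) - (-16031 + 17871) = (194 + 1)/1 - (-16031 + 17871) = 1*195 - 1*1840 = 195 - 1840 = -1645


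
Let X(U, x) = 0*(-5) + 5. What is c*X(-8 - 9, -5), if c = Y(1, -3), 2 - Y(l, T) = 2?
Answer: 0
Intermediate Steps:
Y(l, T) = 0 (Y(l, T) = 2 - 1*2 = 2 - 2 = 0)
X(U, x) = 5 (X(U, x) = 0 + 5 = 5)
c = 0
c*X(-8 - 9, -5) = 0*5 = 0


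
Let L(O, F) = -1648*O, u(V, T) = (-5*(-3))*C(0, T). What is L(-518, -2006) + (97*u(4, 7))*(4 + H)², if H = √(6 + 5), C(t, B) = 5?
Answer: 1050089 + 58200*√11 ≈ 1.2431e+6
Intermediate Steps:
u(V, T) = 75 (u(V, T) = -5*(-3)*5 = 15*5 = 75)
H = √11 ≈ 3.3166
L(-518, -2006) + (97*u(4, 7))*(4 + H)² = -1648*(-518) + (97*75)*(4 + √11)² = 853664 + 7275*(4 + √11)²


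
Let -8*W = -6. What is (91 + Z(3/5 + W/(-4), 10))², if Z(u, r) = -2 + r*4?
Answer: 16641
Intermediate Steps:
W = ¾ (W = -⅛*(-6) = ¾ ≈ 0.75000)
Z(u, r) = -2 + 4*r
(91 + Z(3/5 + W/(-4), 10))² = (91 + (-2 + 4*10))² = (91 + (-2 + 40))² = (91 + 38)² = 129² = 16641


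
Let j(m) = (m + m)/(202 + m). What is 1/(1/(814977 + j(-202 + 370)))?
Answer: 150770913/185 ≈ 8.1498e+5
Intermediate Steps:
j(m) = 2*m/(202 + m) (j(m) = (2*m)/(202 + m) = 2*m/(202 + m))
1/(1/(814977 + j(-202 + 370))) = 1/(1/(814977 + 2*(-202 + 370)/(202 + (-202 + 370)))) = 1/(1/(814977 + 2*168/(202 + 168))) = 1/(1/(814977 + 2*168/370)) = 1/(1/(814977 + 2*168*(1/370))) = 1/(1/(814977 + 168/185)) = 1/(1/(150770913/185)) = 1/(185/150770913) = 150770913/185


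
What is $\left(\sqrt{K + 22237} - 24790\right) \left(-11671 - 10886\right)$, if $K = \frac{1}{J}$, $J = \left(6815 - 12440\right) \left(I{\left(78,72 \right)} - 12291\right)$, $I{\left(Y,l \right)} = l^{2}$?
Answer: $559188030 - \frac{292 \sqrt{394867482684702}}{1725} \approx 5.5582 \cdot 10^{8}$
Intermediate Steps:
$J = 39976875$ ($J = \left(6815 - 12440\right) \left(72^{2} - 12291\right) = - 5625 \left(5184 - 12291\right) = \left(-5625\right) \left(-7107\right) = 39976875$)
$K = \frac{1}{39976875} \approx 2.5014 \cdot 10^{-8}$
$\left(\sqrt{K + 22237} - 24790\right) \left(-11671 - 10886\right) = \left(\sqrt{\frac{1}{39976875} + 22237} - 24790\right) \left(-11671 - 10886\right) = \left(\sqrt{\frac{888965769376}{39976875}} - 24790\right) \left(-22557\right) = \left(\frac{4 \sqrt{394867482684702}}{533025} - 24790\right) \left(-22557\right) = \left(-24790 + \frac{4 \sqrt{394867482684702}}{533025}\right) \left(-22557\right) = 559188030 - \frac{292 \sqrt{394867482684702}}{1725}$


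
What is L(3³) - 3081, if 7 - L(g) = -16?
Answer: -3058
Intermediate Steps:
L(g) = 23 (L(g) = 7 - 1*(-16) = 7 + 16 = 23)
L(3³) - 3081 = 23 - 3081 = -3058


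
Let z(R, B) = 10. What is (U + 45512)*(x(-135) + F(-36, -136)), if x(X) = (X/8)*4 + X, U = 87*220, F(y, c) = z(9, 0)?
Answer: -12445510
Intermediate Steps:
F(y, c) = 10
U = 19140
x(X) = 3*X/2 (x(X) = (X*(⅛))*4 + X = (X/8)*4 + X = X/2 + X = 3*X/2)
(U + 45512)*(x(-135) + F(-36, -136)) = (19140 + 45512)*((3/2)*(-135) + 10) = 64652*(-405/2 + 10) = 64652*(-385/2) = -12445510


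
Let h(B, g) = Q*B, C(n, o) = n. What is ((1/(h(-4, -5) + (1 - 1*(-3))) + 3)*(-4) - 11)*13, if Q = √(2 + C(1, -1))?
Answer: -585/2 + 13*√3/2 ≈ -281.24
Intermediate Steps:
Q = √3 (Q = √(2 + 1) = √3 ≈ 1.7320)
h(B, g) = B*√3 (h(B, g) = √3*B = B*√3)
((1/(h(-4, -5) + (1 - 1*(-3))) + 3)*(-4) - 11)*13 = ((1/(-4*√3 + (1 - 1*(-3))) + 3)*(-4) - 11)*13 = ((1/(-4*√3 + (1 + 3)) + 3)*(-4) - 11)*13 = ((1/(-4*√3 + 4) + 3)*(-4) - 11)*13 = ((1/(4 - 4*√3) + 3)*(-4) - 11)*13 = ((3 + 1/(4 - 4*√3))*(-4) - 11)*13 = ((-12 - 4/(4 - 4*√3)) - 11)*13 = (-23 - 4/(4 - 4*√3))*13 = -299 - 52/(4 - 4*√3)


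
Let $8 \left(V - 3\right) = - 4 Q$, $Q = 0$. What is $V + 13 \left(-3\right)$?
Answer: $-36$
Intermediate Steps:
$V = 3$ ($V = 3 + \frac{\left(-4\right) 0}{8} = 3 + \frac{1}{8} \cdot 0 = 3 + 0 = 3$)
$V + 13 \left(-3\right) = 3 + 13 \left(-3\right) = 3 - 39 = -36$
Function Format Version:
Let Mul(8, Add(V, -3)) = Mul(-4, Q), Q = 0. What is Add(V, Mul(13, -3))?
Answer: -36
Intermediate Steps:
V = 3 (V = Add(3, Mul(Rational(1, 8), Mul(-4, 0))) = Add(3, Mul(Rational(1, 8), 0)) = Add(3, 0) = 3)
Add(V, Mul(13, -3)) = Add(3, Mul(13, -3)) = Add(3, -39) = -36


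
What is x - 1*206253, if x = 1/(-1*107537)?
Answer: -22179828862/107537 ≈ -2.0625e+5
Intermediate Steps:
x = -1/107537 (x = 1/(-107537) = -1/107537 ≈ -9.2991e-6)
x - 1*206253 = -1/107537 - 1*206253 = -1/107537 - 206253 = -22179828862/107537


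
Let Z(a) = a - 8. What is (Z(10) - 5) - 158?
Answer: -161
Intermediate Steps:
Z(a) = -8 + a
(Z(10) - 5) - 158 = ((-8 + 10) - 5) - 158 = (2 - 5) - 158 = -3 - 158 = -161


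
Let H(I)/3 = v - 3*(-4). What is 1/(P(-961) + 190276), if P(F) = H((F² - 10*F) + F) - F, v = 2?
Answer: 1/191279 ≈ 5.2280e-6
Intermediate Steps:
H(I) = 42 (H(I) = 3*(2 - 3*(-4)) = 3*(2 + 12) = 3*14 = 42)
P(F) = 42 - F
1/(P(-961) + 190276) = 1/((42 - 1*(-961)) + 190276) = 1/((42 + 961) + 190276) = 1/(1003 + 190276) = 1/191279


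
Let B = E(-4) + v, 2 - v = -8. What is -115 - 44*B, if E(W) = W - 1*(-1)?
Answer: -423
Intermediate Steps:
E(W) = 1 + W (E(W) = W + 1 = 1 + W)
v = 10 (v = 2 - 1*(-8) = 2 + 8 = 10)
B = 7 (B = (1 - 4) + 10 = -3 + 10 = 7)
-115 - 44*B = -115 - 44*7 = -115 - 308 = -423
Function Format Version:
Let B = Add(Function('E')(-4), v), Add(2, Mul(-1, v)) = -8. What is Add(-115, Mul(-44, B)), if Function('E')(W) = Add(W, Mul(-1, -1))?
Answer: -423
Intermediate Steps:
Function('E')(W) = Add(1, W) (Function('E')(W) = Add(W, 1) = Add(1, W))
v = 10 (v = Add(2, Mul(-1, -8)) = Add(2, 8) = 10)
B = 7 (B = Add(Add(1, -4), 10) = Add(-3, 10) = 7)
Add(-115, Mul(-44, B)) = Add(-115, Mul(-44, 7)) = Add(-115, -308) = -423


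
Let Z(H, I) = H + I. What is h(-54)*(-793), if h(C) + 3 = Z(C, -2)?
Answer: 46787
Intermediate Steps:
h(C) = -5 + C (h(C) = -3 + (C - 2) = -3 + (-2 + C) = -5 + C)
h(-54)*(-793) = (-5 - 54)*(-793) = -59*(-793) = 46787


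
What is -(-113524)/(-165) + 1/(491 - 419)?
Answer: -2724521/3960 ≈ -688.01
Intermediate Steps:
-(-113524)/(-165) + 1/(491 - 419) = -(-113524)*(-1)/165 + 1/72 = -404*281/165 + 1/72 = -113524/165 + 1/72 = -2724521/3960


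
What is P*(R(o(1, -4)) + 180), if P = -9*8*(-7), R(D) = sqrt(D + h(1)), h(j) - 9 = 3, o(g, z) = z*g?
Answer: 90720 + 1008*sqrt(2) ≈ 92146.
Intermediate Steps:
o(g, z) = g*z
h(j) = 12 (h(j) = 9 + 3 = 12)
R(D) = sqrt(12 + D) (R(D) = sqrt(D + 12) = sqrt(12 + D))
P = 504 (P = -72*(-7) = 504)
P*(R(o(1, -4)) + 180) = 504*(sqrt(12 + 1*(-4)) + 180) = 504*(sqrt(12 - 4) + 180) = 504*(sqrt(8) + 180) = 504*(2*sqrt(2) + 180) = 504*(180 + 2*sqrt(2)) = 90720 + 1008*sqrt(2)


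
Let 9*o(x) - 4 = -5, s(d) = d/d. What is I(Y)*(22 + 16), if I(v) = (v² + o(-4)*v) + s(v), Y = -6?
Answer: 4294/3 ≈ 1431.3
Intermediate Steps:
s(d) = 1
o(x) = -⅑ (o(x) = 4/9 + (⅑)*(-5) = 4/9 - 5/9 = -⅑)
I(v) = 1 + v² - v/9 (I(v) = (v² - v/9) + 1 = 1 + v² - v/9)
I(Y)*(22 + 16) = (1 + (-6)² - ⅑*(-6))*(22 + 16) = (1 + 36 + ⅔)*38 = (113/3)*38 = 4294/3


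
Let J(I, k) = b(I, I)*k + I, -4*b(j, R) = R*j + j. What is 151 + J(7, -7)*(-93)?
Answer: -9614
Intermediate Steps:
b(j, R) = -j/4 - R*j/4 (b(j, R) = -(R*j + j)/4 = -(j + R*j)/4 = -j/4 - R*j/4)
J(I, k) = I - I*k*(1 + I)/4 (J(I, k) = (-I*(1 + I)/4)*k + I = -I*k*(1 + I)/4 + I = I - I*k*(1 + I)/4)
151 + J(7, -7)*(-93) = 151 + ((¼)*7*(4 - 1*(-7)*(1 + 7)))*(-93) = 151 + ((¼)*7*(4 - 1*(-7)*8))*(-93) = 151 + ((¼)*7*(4 + 56))*(-93) = 151 + ((¼)*7*60)*(-93) = 151 + 105*(-93) = 151 - 9765 = -9614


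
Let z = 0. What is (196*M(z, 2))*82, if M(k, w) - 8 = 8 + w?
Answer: 289296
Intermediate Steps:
M(k, w) = 16 + w (M(k, w) = 8 + (8 + w) = 16 + w)
(196*M(z, 2))*82 = (196*(16 + 2))*82 = (196*18)*82 = 3528*82 = 289296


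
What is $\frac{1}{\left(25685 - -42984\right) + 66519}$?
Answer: $\frac{1}{135188} \approx 7.3971 \cdot 10^{-6}$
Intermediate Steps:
$\frac{1}{\left(25685 - -42984\right) + 66519} = \frac{1}{\left(25685 + 42984\right) + 66519} = \frac{1}{68669 + 66519} = \frac{1}{135188}$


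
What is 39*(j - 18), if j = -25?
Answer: -1677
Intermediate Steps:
39*(j - 18) = 39*(-25 - 18) = 39*(-43) = -1677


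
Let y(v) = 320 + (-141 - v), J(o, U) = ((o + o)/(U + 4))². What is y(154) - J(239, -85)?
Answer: -64459/6561 ≈ -9.8246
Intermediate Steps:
J(o, U) = 4*o²/(4 + U)² (J(o, U) = ((2*o)/(4 + U))² = (2*o/(4 + U))² = 4*o²/(4 + U)²)
y(v) = 179 - v
y(154) - J(239, -85) = (179 - 1*154) - 4*239²/(4 - 85)² = (179 - 154) - 4*57121/(-81)² = 25 - 4*57121/6561 = 25 - 1*228484/6561 = 25 - 228484/6561 = -64459/6561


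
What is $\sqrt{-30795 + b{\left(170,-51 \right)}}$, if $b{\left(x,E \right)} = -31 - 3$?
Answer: $i \sqrt{30829} \approx 175.58 i$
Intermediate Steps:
$b{\left(x,E \right)} = -34$ ($b{\left(x,E \right)} = -31 - 3 = -34$)
$\sqrt{-30795 + b{\left(170,-51 \right)}} = \sqrt{-30795 - 34} = \sqrt{-30829} = i \sqrt{30829}$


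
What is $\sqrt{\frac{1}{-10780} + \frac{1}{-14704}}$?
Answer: $\frac{i \sqrt{322022195}}{1415260} \approx 0.01268 i$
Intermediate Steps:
$\sqrt{\frac{1}{-10780} + \frac{1}{-14704}} = \sqrt{- \frac{1}{10780} - \frac{1}{14704}} = \sqrt{- \frac{6371}{39627280}} = \frac{i \sqrt{322022195}}{1415260}$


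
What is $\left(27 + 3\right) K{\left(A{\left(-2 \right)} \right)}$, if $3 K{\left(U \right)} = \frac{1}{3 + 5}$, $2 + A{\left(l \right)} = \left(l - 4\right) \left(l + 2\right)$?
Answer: $\frac{5}{4} \approx 1.25$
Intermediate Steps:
$A{\left(l \right)} = -2 + \left(-4 + l\right) \left(2 + l\right)$ ($A{\left(l \right)} = -2 + \left(l - 4\right) \left(l + 2\right) = -2 + \left(-4 + l\right) \left(2 + l\right)$)
$K{\left(U \right)} = \frac{1}{24}$ ($K{\left(U \right)} = \frac{1}{3 \left(3 + 5\right)} = \frac{1}{3 \cdot 8} = \frac{1}{3} \cdot \frac{1}{8} = \frac{1}{24}$)
$\left(27 + 3\right) K{\left(A{\left(-2 \right)} \right)} = \left(27 + 3\right) \frac{1}{24} = 30 \cdot \frac{1}{24} = \frac{5}{4}$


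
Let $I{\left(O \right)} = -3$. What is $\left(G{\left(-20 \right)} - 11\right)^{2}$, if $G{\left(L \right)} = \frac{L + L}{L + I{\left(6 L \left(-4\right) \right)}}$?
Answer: $\frac{45369}{529} \approx 85.764$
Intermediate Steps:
$G{\left(L \right)} = \frac{2 L}{-3 + L}$ ($G{\left(L \right)} = \frac{L + L}{L - 3} = \frac{2 L}{-3 + L}$)
$\left(G{\left(-20 \right)} - 11\right)^{2} = \left(2 \left(-20\right) \frac{1}{-3 - 20} - 11\right)^{2} = \left(2 \left(-20\right) \frac{1}{-23} - 11\right)^{2} = \left(2 \left(-20\right) \left(- \frac{1}{23}\right) - 11\right)^{2} = \left(\frac{40}{23} - 11\right)^{2} = \left(- \frac{213}{23}\right)^{2} = \frac{45369}{529}$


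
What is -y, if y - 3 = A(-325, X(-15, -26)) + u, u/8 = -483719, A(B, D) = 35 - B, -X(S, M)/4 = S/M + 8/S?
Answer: 3869389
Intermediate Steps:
X(S, M) = -32/S - 4*S/M (X(S, M) = -4*(S/M + 8/S) = -4*(8/S + S/M) = -32/S - 4*S/M)
u = -3869752 (u = 8*(-483719) = -3869752)
y = -3869389 (y = 3 + ((35 - 1*(-325)) - 3869752) = 3 + ((35 + 325) - 3869752) = 3 + (360 - 3869752) = 3 - 3869392 = -3869389)
-y = -1*(-3869389) = 3869389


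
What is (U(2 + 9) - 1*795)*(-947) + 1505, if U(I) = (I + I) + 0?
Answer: 733536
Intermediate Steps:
U(I) = 2*I (U(I) = 2*I + 0 = 2*I)
(U(2 + 9) - 1*795)*(-947) + 1505 = (2*(2 + 9) - 1*795)*(-947) + 1505 = (2*11 - 795)*(-947) + 1505 = (22 - 795)*(-947) + 1505 = -773*(-947) + 1505 = 732031 + 1505 = 733536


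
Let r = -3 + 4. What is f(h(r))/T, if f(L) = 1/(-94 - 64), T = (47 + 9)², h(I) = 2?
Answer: -1/495488 ≈ -2.0182e-6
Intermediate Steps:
r = 1
T = 3136 (T = 56² = 3136)
f(L) = -1/158 (f(L) = 1/(-158) = -1/158)
f(h(r))/T = -1/158/3136 = -1/158*1/3136 = -1/495488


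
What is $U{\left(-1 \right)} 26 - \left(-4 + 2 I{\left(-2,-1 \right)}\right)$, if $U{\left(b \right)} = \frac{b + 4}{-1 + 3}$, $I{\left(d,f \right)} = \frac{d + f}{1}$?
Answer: $49$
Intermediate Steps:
$I{\left(d,f \right)} = d + f$ ($I{\left(d,f \right)} = \left(d + f\right) 1 = d + f$)
$U{\left(b \right)} = 2 + \frac{b}{2}$ ($U{\left(b \right)} = \frac{4 + b}{2} = \left(4 + b\right) \frac{1}{2} = 2 + \frac{b}{2}$)
$U{\left(-1 \right)} 26 - \left(-4 + 2 I{\left(-2,-1 \right)}\right) = \left(2 + \frac{1}{2} \left(-1\right)\right) 26 - \left(-4 + 2 \left(-2 - 1\right)\right) = \left(2 - \frac{1}{2}\right) 26 + \left(4 - -6\right) = \frac{3}{2} \cdot 26 + \left(4 + 6\right) = 39 + 10 = 49$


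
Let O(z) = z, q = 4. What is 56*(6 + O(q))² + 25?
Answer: 5625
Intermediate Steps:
56*(6 + O(q))² + 25 = 56*(6 + 4)² + 25 = 56*10² + 25 = 56*100 + 25 = 5600 + 25 = 5625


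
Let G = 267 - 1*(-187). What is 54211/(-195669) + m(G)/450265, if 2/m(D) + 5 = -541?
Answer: -2221247813488/8017364107935 ≈ -0.27705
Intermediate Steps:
G = 454 (G = 267 + 187 = 454)
m(D) = -1/273 (m(D) = 2/(-5 - 541) = 2/(-546) = 2*(-1/546) = -1/273)
54211/(-195669) + m(G)/450265 = 54211/(-195669) - 1/273/450265 = 54211*(-1/195669) - 1/273*1/450265 = -54211/195669 - 1/122922345 = -2221247813488/8017364107935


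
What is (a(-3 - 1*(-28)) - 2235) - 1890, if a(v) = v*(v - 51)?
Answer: -4775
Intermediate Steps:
a(v) = v*(-51 + v)
(a(-3 - 1*(-28)) - 2235) - 1890 = ((-3 - 1*(-28))*(-51 + (-3 - 1*(-28))) - 2235) - 1890 = ((-3 + 28)*(-51 + (-3 + 28)) - 2235) - 1890 = (25*(-51 + 25) - 2235) - 1890 = (25*(-26) - 2235) - 1890 = (-650 - 2235) - 1890 = -2885 - 1890 = -4775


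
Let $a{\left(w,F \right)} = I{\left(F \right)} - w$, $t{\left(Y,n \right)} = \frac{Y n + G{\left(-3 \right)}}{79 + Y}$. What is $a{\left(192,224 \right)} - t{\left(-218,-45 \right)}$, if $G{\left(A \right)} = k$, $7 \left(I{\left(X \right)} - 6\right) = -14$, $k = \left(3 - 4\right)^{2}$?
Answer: $- \frac{16321}{139} \approx -117.42$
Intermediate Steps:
$k = 1$ ($k = \left(-1\right)^{2} = 1$)
$I{\left(X \right)} = 4$ ($I{\left(X \right)} = 6 + \frac{1}{7} \left(-14\right) = 6 - 2 = 4$)
$G{\left(A \right)} = 1$
$t{\left(Y,n \right)} = \frac{1 + Y n}{79 + Y}$ ($t{\left(Y,n \right)} = \frac{Y n + 1}{79 + Y} = \frac{1 + Y n}{79 + Y}$)
$a{\left(w,F \right)} = 4 - w$
$a{\left(192,224 \right)} - t{\left(-218,-45 \right)} = \left(4 - 192\right) - \frac{1 - -9810}{79 - 218} = \left(4 - 192\right) - \frac{1 + 9810}{-139} = -188 - \left(- \frac{1}{139}\right) 9811 = -188 - - \frac{9811}{139} = -188 + \frac{9811}{139} = - \frac{16321}{139}$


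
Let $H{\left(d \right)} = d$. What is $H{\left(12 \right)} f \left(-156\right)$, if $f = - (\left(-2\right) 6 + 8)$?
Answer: $-7488$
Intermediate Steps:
$f = 4$ ($f = - (-12 + 8) = \left(-1\right) \left(-4\right) = 4$)
$H{\left(12 \right)} f \left(-156\right) = 12 \cdot 4 \left(-156\right) = 48 \left(-156\right) = -7488$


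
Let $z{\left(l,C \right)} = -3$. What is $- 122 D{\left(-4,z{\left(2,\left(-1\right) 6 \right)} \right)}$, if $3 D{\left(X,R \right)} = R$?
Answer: $122$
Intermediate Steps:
$D{\left(X,R \right)} = \frac{R}{3}$
$- 122 D{\left(-4,z{\left(2,\left(-1\right) 6 \right)} \right)} = - 122 \cdot \frac{1}{3} \left(-3\right) = \left(-122\right) \left(-1\right) = 122$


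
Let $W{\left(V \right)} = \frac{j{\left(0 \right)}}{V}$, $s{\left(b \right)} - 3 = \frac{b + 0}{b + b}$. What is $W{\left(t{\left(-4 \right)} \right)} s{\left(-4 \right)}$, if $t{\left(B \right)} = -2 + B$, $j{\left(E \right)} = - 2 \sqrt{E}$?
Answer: $0$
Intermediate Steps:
$s{\left(b \right)} = \frac{7}{2}$ ($s{\left(b \right)} = 3 + \frac{b + 0}{b + b} = 3 + \frac{b}{2 b} = 3 + b \frac{1}{2 b} = 3 + \frac{1}{2} = \frac{7}{2}$)
$W{\left(V \right)} = 0$ ($W{\left(V \right)} = \frac{\left(-2\right) \sqrt{0}}{V} = \frac{\left(-2\right) 0}{V} = \frac{0}{V} = 0$)
$W{\left(t{\left(-4 \right)} \right)} s{\left(-4 \right)} = 0 \cdot \frac{7}{2} = 0$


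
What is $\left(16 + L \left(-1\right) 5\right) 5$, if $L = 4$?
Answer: $-20$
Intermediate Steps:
$\left(16 + L \left(-1\right) 5\right) 5 = \left(16 + 4 \left(-1\right) 5\right) 5 = \left(16 - 20\right) 5 = \left(-4\right) 5 = -20$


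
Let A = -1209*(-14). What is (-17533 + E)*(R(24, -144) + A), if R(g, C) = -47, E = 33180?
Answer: 264105713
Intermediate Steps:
A = 16926
(-17533 + E)*(R(24, -144) + A) = (-17533 + 33180)*(-47 + 16926) = 15647*16879 = 264105713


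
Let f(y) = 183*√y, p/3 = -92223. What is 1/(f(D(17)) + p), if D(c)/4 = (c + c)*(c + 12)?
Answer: -30741/8490406105 - 122*√986/25471218315 ≈ -3.7711e-6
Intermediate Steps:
D(c) = 8*c*(12 + c) (D(c) = 4*((c + c)*(c + 12)) = 4*((2*c)*(12 + c)) = 4*(2*c*(12 + c)) = 8*c*(12 + c))
p = -276669 (p = 3*(-92223) = -276669)
1/(f(D(17)) + p) = 1/(183*√(8*17*(12 + 17)) - 276669) = 1/(183*√(8*17*29) - 276669) = 1/(183*√3944 - 276669) = 1/(183*(2*√986) - 276669) = 1/(366*√986 - 276669) = 1/(-276669 + 366*√986)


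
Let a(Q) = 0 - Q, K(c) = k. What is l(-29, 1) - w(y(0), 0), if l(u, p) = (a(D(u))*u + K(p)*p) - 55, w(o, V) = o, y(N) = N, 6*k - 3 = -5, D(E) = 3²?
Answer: 617/3 ≈ 205.67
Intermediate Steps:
D(E) = 9
k = -⅓ (k = ½ + (⅙)*(-5) = ½ - ⅚ = -⅓ ≈ -0.33333)
K(c) = -⅓
a(Q) = -Q
l(u, p) = -55 - 9*u - p/3 (l(u, p) = ((-1*9)*u - p/3) - 55 = (-9*u - p/3) - 55 = -55 - 9*u - p/3)
l(-29, 1) - w(y(0), 0) = (-55 - 9*(-29) - ⅓*1) - 1*0 = (-55 + 261 - ⅓) + 0 = 617/3 + 0 = 617/3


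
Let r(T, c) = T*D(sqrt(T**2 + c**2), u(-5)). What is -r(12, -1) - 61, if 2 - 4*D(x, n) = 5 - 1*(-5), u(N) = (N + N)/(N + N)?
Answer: -37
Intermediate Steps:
u(N) = 1 (u(N) = (2*N)/((2*N)) = (2*N)*(1/(2*N)) = 1)
D(x, n) = -2 (D(x, n) = 1/2 - (5 - 1*(-5))/4 = 1/2 - (5 + 5)/4 = 1/2 - 1/4*10 = 1/2 - 5/2 = -2)
r(T, c) = -2*T (r(T, c) = T*(-2) = -2*T)
-r(12, -1) - 61 = -(-2)*12 - 61 = -1*(-24) - 61 = 24 - 61 = -37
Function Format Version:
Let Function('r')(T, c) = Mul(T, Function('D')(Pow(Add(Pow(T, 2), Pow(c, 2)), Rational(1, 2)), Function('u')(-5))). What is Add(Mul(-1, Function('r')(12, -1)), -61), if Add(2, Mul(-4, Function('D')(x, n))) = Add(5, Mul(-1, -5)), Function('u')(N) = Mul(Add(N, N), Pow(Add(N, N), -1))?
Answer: -37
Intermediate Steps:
Function('u')(N) = 1 (Function('u')(N) = Mul(Mul(2, N), Pow(Mul(2, N), -1)) = Mul(Mul(2, N), Mul(Rational(1, 2), Pow(N, -1))) = 1)
Function('D')(x, n) = -2 (Function('D')(x, n) = Add(Rational(1, 2), Mul(Rational(-1, 4), Add(5, Mul(-1, -5)))) = Add(Rational(1, 2), Mul(Rational(-1, 4), Add(5, 5))) = Add(Rational(1, 2), Mul(Rational(-1, 4), 10)) = Add(Rational(1, 2), Rational(-5, 2)) = -2)
Function('r')(T, c) = Mul(-2, T) (Function('r')(T, c) = Mul(T, -2) = Mul(-2, T))
Add(Mul(-1, Function('r')(12, -1)), -61) = Add(Mul(-1, Mul(-2, 12)), -61) = Add(Mul(-1, -24), -61) = Add(24, -61) = -37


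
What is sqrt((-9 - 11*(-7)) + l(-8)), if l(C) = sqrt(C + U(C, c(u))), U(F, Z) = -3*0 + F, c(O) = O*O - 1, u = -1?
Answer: 2*sqrt(17 + I) ≈ 8.2498 + 0.24243*I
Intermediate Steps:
c(O) = -1 + O**2 (c(O) = O**2 - 1 = -1 + O**2)
U(F, Z) = F (U(F, Z) = 0 + F = F)
l(C) = sqrt(2)*sqrt(C) (l(C) = sqrt(C + C) = sqrt(2*C) = sqrt(2)*sqrt(C))
sqrt((-9 - 11*(-7)) + l(-8)) = sqrt((-9 - 11*(-7)) + sqrt(2)*sqrt(-8)) = sqrt((-9 + 77) + sqrt(2)*(2*I*sqrt(2))) = sqrt(68 + 4*I)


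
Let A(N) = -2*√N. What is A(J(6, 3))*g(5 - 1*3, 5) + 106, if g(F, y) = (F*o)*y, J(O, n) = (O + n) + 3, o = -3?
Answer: 106 + 120*√3 ≈ 313.85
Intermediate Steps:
J(O, n) = 3 + O + n
g(F, y) = -3*F*y (g(F, y) = (F*(-3))*y = (-3*F)*y = -3*F*y)
A(J(6, 3))*g(5 - 1*3, 5) + 106 = (-2*√(3 + 6 + 3))*(-3*(5 - 1*3)*5) + 106 = (-4*√3)*(-3*(5 - 3)*5) + 106 = (-4*√3)*(-3*2*5) + 106 = -4*√3*(-30) + 106 = 120*√3 + 106 = 106 + 120*√3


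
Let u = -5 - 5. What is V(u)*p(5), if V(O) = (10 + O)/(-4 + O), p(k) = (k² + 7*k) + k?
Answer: 0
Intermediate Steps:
p(k) = k² + 8*k
u = -10
V(O) = (10 + O)/(-4 + O)
V(u)*p(5) = ((10 - 10)/(-4 - 10))*(5*(8 + 5)) = (0/(-14))*(5*13) = -1/14*0*65 = 0*65 = 0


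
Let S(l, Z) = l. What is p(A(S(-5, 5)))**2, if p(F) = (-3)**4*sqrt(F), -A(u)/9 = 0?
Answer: 0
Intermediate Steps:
A(u) = 0 (A(u) = -9*0 = 0)
p(F) = 81*sqrt(F)
p(A(S(-5, 5)))**2 = (81*sqrt(0))**2 = (81*0)**2 = 0**2 = 0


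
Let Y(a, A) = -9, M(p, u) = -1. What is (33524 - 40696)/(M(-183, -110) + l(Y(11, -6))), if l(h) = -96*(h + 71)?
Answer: 7172/5953 ≈ 1.2048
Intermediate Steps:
l(h) = -6816 - 96*h (l(h) = -96*(71 + h) = -6816 - 96*h)
(33524 - 40696)/(M(-183, -110) + l(Y(11, -6))) = (33524 - 40696)/(-1 + (-6816 - 96*(-9))) = -7172/(-1 + (-6816 + 864)) = -7172/(-1 - 5952) = -7172/(-5953) = -7172*(-1/5953) = 7172/5953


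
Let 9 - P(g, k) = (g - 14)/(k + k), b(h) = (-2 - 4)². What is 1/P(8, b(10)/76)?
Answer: 3/46 ≈ 0.065217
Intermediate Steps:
b(h) = 36 (b(h) = (-6)² = 36)
P(g, k) = 9 - (-14 + g)/(2*k) (P(g, k) = 9 - (g - 14)/(k + k) = 9 - (-14 + g)/(2*k))
1/P(8, b(10)/76) = 1/((14 - 1*8 + 18*(36/76))/(2*((36/76)))) = 1/((14 - 8 + 18*(36*(1/76)))/(2*((36*(1/76))))) = 1/((14 - 8 + 18*(9/19))/(2*(9/19))) = 1/((½)*(19/9)*(14 - 8 + 162/19)) = 1/((½)*(19/9)*(276/19)) = 1/(46/3) = 3/46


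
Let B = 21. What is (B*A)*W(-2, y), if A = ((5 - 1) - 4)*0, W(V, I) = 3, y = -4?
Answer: 0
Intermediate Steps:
A = 0 (A = (4 - 4)*0 = 0*0 = 0)
(B*A)*W(-2, y) = (21*0)*3 = 0*3 = 0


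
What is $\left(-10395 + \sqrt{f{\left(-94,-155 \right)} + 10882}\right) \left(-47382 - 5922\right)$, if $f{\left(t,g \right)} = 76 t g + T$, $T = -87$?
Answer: $554095080 - 159912 \sqrt{124235} \approx 4.9773 \cdot 10^{8}$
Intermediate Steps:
$f{\left(t,g \right)} = -87 + 76 g t$ ($f{\left(t,g \right)} = 76 t g - 87 = 76 g t - 87 = -87 + 76 g t$)
$\left(-10395 + \sqrt{f{\left(-94,-155 \right)} + 10882}\right) \left(-47382 - 5922\right) = \left(-10395 + \sqrt{\left(-87 + 76 \left(-155\right) \left(-94\right)\right) + 10882}\right) \left(-47382 - 5922\right) = \left(-10395 + \sqrt{\left(-87 + 1107320\right) + 10882}\right) \left(-53304\right) = \left(-10395 + \sqrt{1107233 + 10882}\right) \left(-53304\right) = \left(-10395 + \sqrt{1118115}\right) \left(-53304\right) = \left(-10395 + 3 \sqrt{124235}\right) \left(-53304\right) = 554095080 - 159912 \sqrt{124235}$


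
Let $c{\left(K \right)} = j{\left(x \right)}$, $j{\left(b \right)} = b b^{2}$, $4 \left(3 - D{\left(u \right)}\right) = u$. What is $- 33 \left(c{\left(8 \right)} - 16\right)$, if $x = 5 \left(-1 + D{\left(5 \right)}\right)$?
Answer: $- \frac{77583}{64} \approx -1212.2$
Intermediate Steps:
$D{\left(u \right)} = 3 - \frac{u}{4}$
$x = \frac{15}{4}$ ($x = 5 \left(-1 + \left(3 - \frac{5}{4}\right)\right) = 5 \left(-1 + \frac{7}{4}\right) = 5 \cdot \frac{3}{4} = \frac{15}{4} \approx 3.75$)
$j{\left(b \right)} = b^{3}$
$c{\left(K \right)} = \frac{3375}{64}$ ($c{\left(K \right)} = \left(\frac{15}{4}\right)^{3} = \frac{3375}{64}$)
$- 33 \left(c{\left(8 \right)} - 16\right) = - 33 \left(\frac{3375}{64} - 16\right) = \left(-33\right) \frac{2351}{64} = - \frac{77583}{64}$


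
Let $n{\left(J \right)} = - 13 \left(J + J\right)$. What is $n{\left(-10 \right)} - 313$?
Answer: $-53$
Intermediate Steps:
$n{\left(J \right)} = - 26 J$ ($n{\left(J \right)} = - 13 \cdot 2 J = - 26 J$)
$n{\left(-10 \right)} - 313 = \left(-26\right) \left(-10\right) - 313 = 260 - 313 = -53$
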